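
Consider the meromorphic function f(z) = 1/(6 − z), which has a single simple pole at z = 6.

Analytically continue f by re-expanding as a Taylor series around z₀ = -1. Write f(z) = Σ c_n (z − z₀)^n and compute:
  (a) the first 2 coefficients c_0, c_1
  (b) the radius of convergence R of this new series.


Let w = z − z₀, so z = z₀ + w.
Then 6 − z = 6 − (z₀ + w) = (6 − z₀) − w = 7 − w.
f(z) = 1/(7 − w) = (1/(7)) · 1/(1 − w/(7)) = Σ_{n≥0} w^n / (7)^(n+1).
So c_n = 1/(7)^(n+1):
  c_0 = 1/(7)^1 = 1/7.
  c_1 = 1/(7)^2 = 1/49.
The series is valid for |w/d| < 1, i.e. |z − z₀| < |d|.
Radius of convergence: R = |6 − z₀| = |7| = 7 (distance from z₀ to the singularity z = 6).

c_0 = 1/7, c_1 = 1/49; R = 7.


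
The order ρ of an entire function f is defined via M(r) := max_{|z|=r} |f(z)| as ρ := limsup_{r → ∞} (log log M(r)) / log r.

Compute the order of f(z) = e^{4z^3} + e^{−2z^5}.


Each summand is entire of order 3 and 5 respectively (as in the single-exponential case). The order of a sum is at most the max of the orders, so ρ ≤ 5. For the lower bound: on |z|=r choose arg z so that -2z^5 is real positive; then |e^{-2z^5}| = e^{2r^5} while |e^{4z^3}| ≤ e^{4r^3} = o(e^{2r^5}). So |f| ≥ e^{2r^5}(1 − o(1)) and ρ ≥ 5. Hence ρ = max(3, 5) = 5.
Therefore ρ = 5.

Order ρ = 5.


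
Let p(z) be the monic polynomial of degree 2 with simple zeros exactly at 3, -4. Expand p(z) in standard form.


The polynomial is p(z) = ∏_{α ∈ S} (z − α), where S = {3, -4}.
Expanding the product yields: p(z) = z^2 + z -12.
The resulting polynomial has degree 2 and real coefficients as required.

p(z) = z^2 + z -12.


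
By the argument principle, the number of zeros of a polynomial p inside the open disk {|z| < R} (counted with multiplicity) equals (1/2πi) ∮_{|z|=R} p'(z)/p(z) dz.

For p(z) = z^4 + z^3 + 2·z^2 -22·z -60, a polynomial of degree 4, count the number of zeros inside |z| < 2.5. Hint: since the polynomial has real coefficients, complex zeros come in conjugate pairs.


The zeros of p are: -2, (-1 + 3i), (-1 - 3i), 3.
Their magnitudes are: 2, 3.162, 3.162, 3.
Zeros with |z| < R = 2.5: -2.
Count = 1.
By the argument principle, (1/2πi) ∮_{|z|=R} p'(z)/p(z) dz equals exactly this count.

Number of zeros inside |z| < 2.5: 1.


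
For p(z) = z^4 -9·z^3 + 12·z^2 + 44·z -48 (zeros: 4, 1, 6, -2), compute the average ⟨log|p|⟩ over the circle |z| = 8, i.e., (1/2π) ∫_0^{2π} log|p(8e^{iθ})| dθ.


Zeros: -2, 1, 4, 6; r = 8.
Inside |z| < r: -2, 1, 4, 6. Outside (|z| ≥ r): ∅.
p(0) = -48, so log|p(0)| = log(48) = 3.8712.
Apply Jensen: I(r) = log|p(0)| + Σ_k log(r/|z_k|), summed over zeros inside |z| < r.
  log(r/|z_k|) for z_k = 4: log(8/4) = 0.6931
  log(r/|z_k|) for z_k = 1: log(8/1) = 2.0794
  log(r/|z_k|) for z_k = 6: log(8/6) = 0.2877
  log(r/|z_k|) for z_k = -2: log(8/2) = 1.3863
Sum over inside zeros: 4.4466.
I(r) = log|p(0)| + (inside sum) = 3.8712 + 4.4466 = 8.3178.
Closed form (all zeros inside, monic): I(r) = n·log(r) = 4·log(8) = 8.3178. ✓

I(r) ≈ 8.3178.


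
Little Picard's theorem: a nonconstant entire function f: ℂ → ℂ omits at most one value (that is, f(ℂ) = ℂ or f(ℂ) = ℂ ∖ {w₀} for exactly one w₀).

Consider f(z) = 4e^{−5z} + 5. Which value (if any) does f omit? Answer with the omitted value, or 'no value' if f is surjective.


Little Picard bounds the complement of f(ℂ) to at most one point.
e^{−5z} is never zero on ℂ, so 4·e^{−5z} takes every value in ℂ ∖ {0}. Adding 5 shifts the range to ℂ ∖ {5}. Thus f omits exactly the value 5.

Omitted value: 5.


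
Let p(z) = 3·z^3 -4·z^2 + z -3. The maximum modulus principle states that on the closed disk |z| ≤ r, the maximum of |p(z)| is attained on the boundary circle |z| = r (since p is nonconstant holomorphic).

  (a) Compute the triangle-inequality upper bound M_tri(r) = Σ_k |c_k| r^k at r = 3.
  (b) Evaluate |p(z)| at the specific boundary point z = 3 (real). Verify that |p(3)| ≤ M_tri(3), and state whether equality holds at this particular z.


Coefficients: c_0 = -3, c_1 = 1, c_2 = -4, c_3 = 3. Radius r = 3.
Part (a). Triangle bound: M_tri(r) = Σ_k |c_k| r^k
  = |-3|·3^0 + |1|·3^1 + |-4|·3^2 + |3|·3^3
  = 3 + 3 + 36 + 81 = 123.
This bounds M(r) := max_{|z|=r} |p(z)| from above; equality holds iff all terms c_k z^k can be made to align in phase at a single z on |z|=r.
Part (b). At z = 3 (real, on the circle |z| = r):
  p(3) = (-3)·3^0 + (1)·3^1 + (-4)·3^2 + (3)·3^3 = 45.
  |p(3)| = 45.
Check: |p(3)| = 45 ≤ 123 = M_tri(3). ✓ Equality does not hold at z = 3 (the coefficients have mixed signs, so the terms do not all align in phase there).

M_tri(3) = 123; |p(3)| = 45; equality at z=3: no.


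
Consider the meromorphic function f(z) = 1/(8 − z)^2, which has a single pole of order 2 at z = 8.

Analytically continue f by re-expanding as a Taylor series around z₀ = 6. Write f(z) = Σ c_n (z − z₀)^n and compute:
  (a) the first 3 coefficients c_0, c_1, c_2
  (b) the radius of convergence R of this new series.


Let w = z − z₀, so z = z₀ + w.
Then 8 − z = 8 − (z₀ + w) = (8 − z₀) − w = 2 − w.
f(z) = 1/(2 − w)^2 = (1/(2)^2) · (1 − w/(2))^{−2}.
By the binomial series (1−u)^{−2} = Σ_{n≥0} C(n+1, 1) u^n for |u|<1, with u = w/(2):
  c_n = C(n+1, 1) / (2)^(n+2).
  c_0 = 1/(2)^2 = 1/4.
  c_1 = 2/(2)^3 = 1/4.
  c_2 = 3/(2)^4 = 3/16.
The series is valid for |w/d| < 1, i.e. |z − z₀| < |d|.
Radius of convergence: R = |8 − z₀| = |2| = 2 (distance from z₀ to the singularity z = 8).

c_0 = 1/4, c_1 = 1/4, c_2 = 3/16; R = 2.


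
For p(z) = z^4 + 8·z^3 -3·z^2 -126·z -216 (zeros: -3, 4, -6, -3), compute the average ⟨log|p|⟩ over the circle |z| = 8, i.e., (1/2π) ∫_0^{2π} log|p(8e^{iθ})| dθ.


Zeros: -6, -3, -3, 4; r = 8.
Inside |z| < r: -6, -3, -3, 4. Outside (|z| ≥ r): ∅.
p(0) = -216, so log|p(0)| = log(216) = 5.3753.
Apply Jensen: I(r) = log|p(0)| + Σ_k log(r/|z_k|), summed over zeros inside |z| < r.
  log(r/|z_k|) for z_k = -3: log(8/3) = 0.9808
  log(r/|z_k|) for z_k = 4: log(8/4) = 0.6931
  log(r/|z_k|) for z_k = -6: log(8/6) = 0.2877
  log(r/|z_k|) for z_k = -3: log(8/3) = 0.9808
Sum over inside zeros: 2.9425.
I(r) = log|p(0)| + (inside sum) = 5.3753 + 2.9425 = 8.3178.
Closed form (all zeros inside, monic): I(r) = n·log(r) = 4·log(8) = 8.3178. ✓

I(r) ≈ 8.3178.


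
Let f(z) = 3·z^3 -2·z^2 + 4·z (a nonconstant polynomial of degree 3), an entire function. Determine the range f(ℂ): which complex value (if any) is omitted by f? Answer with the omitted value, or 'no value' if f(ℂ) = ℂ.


Little Picard bounds the complement of f(ℂ) to at most one point.
For every w ∈ ℂ, the equation p(z) − w = 0 is a nonconstant polynomial in z and hence has at least one root by the fundamental theorem of algebra. So p is surjective onto ℂ, omitting no value.

Omitted value: no value.


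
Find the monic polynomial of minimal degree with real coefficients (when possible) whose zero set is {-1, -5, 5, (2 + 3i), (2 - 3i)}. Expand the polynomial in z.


The polynomial is p(z) = ∏_{α ∈ S} (z − α), where S = {-1, -5, 5, (2 + 3i), (2 - 3i)}.
Expanding the product yields: p(z) = z^5 -3·z^4 -16·z^3 + 88·z^2 -225·z -325.
Note conjugate pairs combine to real quadratics: (z − (2+3i))(z − (2−3i)) = z² − 4z + 13.
The resulting polynomial has degree 5 and real coefficients as required.

p(z) = z^5 -3·z^4 -16·z^3 + 88·z^2 -225·z -325.


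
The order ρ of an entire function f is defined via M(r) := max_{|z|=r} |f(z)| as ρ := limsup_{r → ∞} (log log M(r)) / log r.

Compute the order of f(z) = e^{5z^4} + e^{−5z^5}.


Each summand is entire of order 4 and 5 respectively (as in the single-exponential case). The order of a sum is at most the max of the orders, so ρ ≤ 5. For the lower bound: on |z|=r choose arg z so that -5z^5 is real positive; then |e^{-5z^5}| = e^{5r^5} while |e^{5z^4}| ≤ e^{5r^4} = o(e^{5r^5}). So |f| ≥ e^{5r^5}(1 − o(1)) and ρ ≥ 5. Hence ρ = max(4, 5) = 5.
Therefore ρ = 5.

Order ρ = 5.


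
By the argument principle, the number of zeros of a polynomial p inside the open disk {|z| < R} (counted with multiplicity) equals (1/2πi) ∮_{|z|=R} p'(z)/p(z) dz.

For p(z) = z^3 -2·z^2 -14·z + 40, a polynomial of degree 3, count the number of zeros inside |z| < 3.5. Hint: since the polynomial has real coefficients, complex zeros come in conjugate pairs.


The zeros of p are: -4, (3 + 1i), (3 - 1i).
Their magnitudes are: 4, 3.162, 3.162.
Zeros with |z| < R = 3.5: (3 + 1i), (3 - 1i).
Count = 2.
By the argument principle, (1/2πi) ∮_{|z|=R} p'(z)/p(z) dz equals exactly this count.

Number of zeros inside |z| < 3.5: 2.


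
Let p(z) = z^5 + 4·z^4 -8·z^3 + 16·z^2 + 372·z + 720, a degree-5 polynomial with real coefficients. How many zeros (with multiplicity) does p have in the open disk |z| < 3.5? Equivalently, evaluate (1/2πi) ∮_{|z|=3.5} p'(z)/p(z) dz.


The zeros of p are: (3 + 3i), (3 - 3i), (-3 + 1i), (-3 - 1i), -4.
Their magnitudes are: 4.243, 4.243, 3.162, 3.162, 4.
Zeros with |z| < R = 3.5: (-3 + 1i), (-3 - 1i).
Count = 2.
By the argument principle, (1/2πi) ∮_{|z|=R} p'(z)/p(z) dz equals exactly this count.

Number of zeros inside |z| < 3.5: 2.


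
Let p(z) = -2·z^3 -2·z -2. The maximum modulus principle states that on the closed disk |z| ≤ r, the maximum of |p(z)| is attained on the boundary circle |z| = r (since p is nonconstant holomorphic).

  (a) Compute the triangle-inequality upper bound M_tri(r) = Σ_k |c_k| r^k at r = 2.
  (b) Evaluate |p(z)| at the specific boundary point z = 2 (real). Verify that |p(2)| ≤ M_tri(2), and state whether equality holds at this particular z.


Coefficients: c_0 = -2, c_1 = -2, c_2 = 0, c_3 = -2. Radius r = 2.
Part (a). Triangle bound: M_tri(r) = Σ_k |c_k| r^k
  = |-2|·2^0 + |-2|·2^1 + |0|·2^2 + |-2|·2^3
  = 2 + 4 + 0 + 16 = 22.
This bounds M(r) := max_{|z|=r} |p(z)| from above; equality holds iff all terms c_k z^k can be made to align in phase at a single z on |z|=r.
Part (b). At z = 2 (real, on the circle |z| = r):
  p(2) = (-2)·2^0 + (-2)·2^1 + (0)·2^2 + (-2)·2^3 = -22.
  |p(2)| = 22.
Since all nonzero coefficients share the same sign, |p(2)| = 22 = M_tri(2); the triangle bound is attained at z = 2, so in fact M(r) = 22.

M_tri(2) = 22; |p(2)| = 22; equality at z=2: yes.


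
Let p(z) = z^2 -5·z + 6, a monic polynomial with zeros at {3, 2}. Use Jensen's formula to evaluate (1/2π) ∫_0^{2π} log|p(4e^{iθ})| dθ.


Zeros: 2, 3; r = 4.
Inside |z| < r: 2, 3. Outside (|z| ≥ r): ∅.
p(0) = 6, so log|p(0)| = log(6) = 1.7918.
Apply Jensen: I(r) = log|p(0)| + Σ_k log(r/|z_k|), summed over zeros inside |z| < r.
  log(r/|z_k|) for z_k = 3: log(4/3) = 0.2877
  log(r/|z_k|) for z_k = 2: log(4/2) = 0.6931
Sum over inside zeros: 0.9808.
I(r) = log|p(0)| + (inside sum) = 1.7918 + 0.9808 = 2.7726.
Closed form (all zeros inside, monic): I(r) = n·log(r) = 2·log(4) = 2.7726. ✓

I(r) ≈ 2.7726.


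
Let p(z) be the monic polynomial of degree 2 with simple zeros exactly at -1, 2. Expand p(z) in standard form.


The polynomial is p(z) = ∏_{α ∈ S} (z − α), where S = {-1, 2}.
Expanding the product yields: p(z) = z^2 -z -2.
The resulting polynomial has degree 2 and real coefficients as required.

p(z) = z^2 -z -2.


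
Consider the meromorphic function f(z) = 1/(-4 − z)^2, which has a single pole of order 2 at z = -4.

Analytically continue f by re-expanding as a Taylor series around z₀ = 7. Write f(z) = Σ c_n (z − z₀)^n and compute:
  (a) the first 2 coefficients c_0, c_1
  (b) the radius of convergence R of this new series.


Let w = z − z₀, so z = z₀ + w.
Then -4 − z = -4 − (z₀ + w) = (-4 − z₀) − w = -11 − w.
f(z) = 1/(-11 − w)^2 = (1/(-11)^2) · (1 − w/(-11))^{−2}.
By the binomial series (1−u)^{−2} = Σ_{n≥0} C(n+1, 1) u^n for |u|<1, with u = w/(-11):
  c_n = C(n+1, 1) / (-11)^(n+2).
  c_0 = 1/(-11)^2 = 1/121.
  c_1 = 2/(-11)^3 = -2/1331.
The series is valid for |w/d| < 1, i.e. |z − z₀| < |d|.
Radius of convergence: R = |-4 − z₀| = |-11| = 11 (distance from z₀ to the singularity z = -4).

c_0 = 1/121, c_1 = -2/1331; R = 11.


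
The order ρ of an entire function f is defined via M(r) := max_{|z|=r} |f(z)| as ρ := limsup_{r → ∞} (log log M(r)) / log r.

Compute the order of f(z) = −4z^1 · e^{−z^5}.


M(r) = max_{|z|=r} |-4|·|z|^1·|e^{−z^5}| = 4·r^1 · e^{1r^5} (the factors attain their maxima compatibly on |z|=r). Then log M(r) = log 4 + 1·log r + 1r^5, dominated by the last term, so log log M(r) ~ 5·log r. The polynomial factor -4z^1 contributes only a log r term and does not affect the order. ρ = 5.
Therefore ρ = 5.

Order ρ = 5.


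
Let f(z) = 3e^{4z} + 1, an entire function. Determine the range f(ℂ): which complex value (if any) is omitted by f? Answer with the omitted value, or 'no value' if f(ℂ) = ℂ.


Little Picard bounds the complement of f(ℂ) to at most one point.
e^{4z} is never zero on ℂ, so 3·e^{4z} takes every value in ℂ ∖ {0}. Adding 1 shifts the range to ℂ ∖ {1}. Thus f omits exactly the value 1.

Omitted value: 1.


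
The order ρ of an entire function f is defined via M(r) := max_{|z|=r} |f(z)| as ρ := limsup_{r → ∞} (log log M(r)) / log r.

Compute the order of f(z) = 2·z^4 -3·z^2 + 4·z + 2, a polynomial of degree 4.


|f(z)| ≤ Σ|c_k|·r^k = O(r^4) as r → ∞. Polynomial growth is O(e^{r^ε}) for every ε > 0 (since r^4/e^{r^ε} → 0), so ρ ≤ ε for all ε > 0, i.e. ρ = 0. Every nonconstant polynomial has order 0.
Therefore ρ = 0.

Order ρ = 0.


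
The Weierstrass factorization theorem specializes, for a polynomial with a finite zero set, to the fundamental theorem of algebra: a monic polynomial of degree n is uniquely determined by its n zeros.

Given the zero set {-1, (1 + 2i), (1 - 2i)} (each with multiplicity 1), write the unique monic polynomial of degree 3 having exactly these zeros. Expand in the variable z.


The polynomial is p(z) = ∏_{α ∈ S} (z − α), where S = {-1, (1 + 2i), (1 - 2i)}.
Expanding the product yields: p(z) = z^3 -z^2 + 3·z + 5.
Note conjugate pairs combine to real quadratics: (z − (1+2i))(z − (1−2i)) = z² − 2z + 5.
The resulting polynomial has degree 3 and real coefficients as required.

p(z) = z^3 -z^2 + 3·z + 5.


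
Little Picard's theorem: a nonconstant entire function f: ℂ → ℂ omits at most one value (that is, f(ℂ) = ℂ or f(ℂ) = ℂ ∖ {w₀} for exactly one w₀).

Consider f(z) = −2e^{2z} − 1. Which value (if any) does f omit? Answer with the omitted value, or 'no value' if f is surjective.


Little Picard bounds the complement of f(ℂ) to at most one point.
e^{2z} is never zero on ℂ, so -2·e^{2z} takes every value in ℂ ∖ {0}. Adding -1 shifts the range to ℂ ∖ {-1}. Thus f omits exactly the value -1.

Omitted value: -1.


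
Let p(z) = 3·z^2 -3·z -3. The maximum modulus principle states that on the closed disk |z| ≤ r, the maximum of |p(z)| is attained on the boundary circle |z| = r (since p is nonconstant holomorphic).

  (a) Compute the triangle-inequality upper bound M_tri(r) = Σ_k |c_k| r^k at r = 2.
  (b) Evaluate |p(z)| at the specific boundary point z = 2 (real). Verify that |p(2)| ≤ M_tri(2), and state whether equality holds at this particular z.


Coefficients: c_0 = -3, c_1 = -3, c_2 = 3. Radius r = 2.
Part (a). Triangle bound: M_tri(r) = Σ_k |c_k| r^k
  = |-3|·2^0 + |-3|·2^1 + |3|·2^2
  = 3 + 6 + 12 = 21.
This bounds M(r) := max_{|z|=r} |p(z)| from above; equality holds iff all terms c_k z^k can be made to align in phase at a single z on |z|=r.
Part (b). At z = 2 (real, on the circle |z| = r):
  p(2) = (-3)·2^0 + (-3)·2^1 + (3)·2^2 = 3.
  |p(2)| = 3.
Check: |p(2)| = 3 ≤ 21 = M_tri(2). ✓ Equality does not hold at z = 2 (the coefficients have mixed signs, so the terms do not all align in phase there).

M_tri(2) = 21; |p(2)| = 3; equality at z=2: no.


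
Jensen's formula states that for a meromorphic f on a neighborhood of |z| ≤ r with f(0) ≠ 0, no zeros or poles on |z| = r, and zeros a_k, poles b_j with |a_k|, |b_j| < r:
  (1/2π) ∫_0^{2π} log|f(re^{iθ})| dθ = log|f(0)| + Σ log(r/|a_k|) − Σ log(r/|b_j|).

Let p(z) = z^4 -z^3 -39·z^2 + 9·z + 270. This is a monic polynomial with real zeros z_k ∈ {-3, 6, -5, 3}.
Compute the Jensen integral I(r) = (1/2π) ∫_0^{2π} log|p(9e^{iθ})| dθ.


Zeros: -5, -3, 3, 6; r = 9.
Inside |z| < r: -5, -3, 3, 6. Outside (|z| ≥ r): ∅.
p(0) = 270, so log|p(0)| = log(270) = 5.5984.
Apply Jensen: I(r) = log|p(0)| + Σ_k log(r/|z_k|), summed over zeros inside |z| < r.
  log(r/|z_k|) for z_k = -3: log(9/3) = 1.0986
  log(r/|z_k|) for z_k = 6: log(9/6) = 0.4055
  log(r/|z_k|) for z_k = -5: log(9/5) = 0.5878
  log(r/|z_k|) for z_k = 3: log(9/3) = 1.0986
Sum over inside zeros: 3.1905.
I(r) = log|p(0)| + (inside sum) = 5.5984 + 3.1905 = 8.7889.
Closed form (all zeros inside, monic): I(r) = n·log(r) = 4·log(9) = 8.7889. ✓

I(r) ≈ 8.7889.


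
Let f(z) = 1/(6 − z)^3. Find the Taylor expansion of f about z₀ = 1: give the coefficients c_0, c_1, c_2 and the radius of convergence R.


Let w = z − z₀, so z = z₀ + w.
Then 6 − z = 6 − (z₀ + w) = (6 − z₀) − w = 5 − w.
f(z) = 1/(5 − w)^3 = (1/(5)^3) · (1 − w/(5))^{−3}.
By the binomial series (1−u)^{−3} = Σ_{n≥0} C(n+2, 2) u^n for |u|<1, with u = w/(5):
  c_n = C(n+2, 2) / (5)^(n+3).
  c_0 = 1/(5)^3 = 1/125.
  c_1 = 3/(5)^4 = 3/625.
  c_2 = 6/(5)^5 = 6/3125.
The series is valid for |w/d| < 1, i.e. |z − z₀| < |d|.
Radius of convergence: R = |6 − z₀| = |5| = 5 (distance from z₀ to the singularity z = 6).

c_0 = 1/125, c_1 = 3/625, c_2 = 6/3125; R = 5.


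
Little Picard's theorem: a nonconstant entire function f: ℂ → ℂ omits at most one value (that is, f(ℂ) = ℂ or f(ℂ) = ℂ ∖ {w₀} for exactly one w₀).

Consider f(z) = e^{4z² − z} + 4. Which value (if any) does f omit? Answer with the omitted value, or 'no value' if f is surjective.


Little Picard bounds the complement of f(ℂ) to at most one point.
The exponent g(z) = 4z² − z is a nonconstant polynomial, hence surjective onto ℂ. So e^{g(z)} takes every value in {e^w : w ∈ ℂ} = ℂ ∖ {0}. Adding 4 shifts the range to ℂ ∖ {4}. f omits exactly 4.

Omitted value: 4.


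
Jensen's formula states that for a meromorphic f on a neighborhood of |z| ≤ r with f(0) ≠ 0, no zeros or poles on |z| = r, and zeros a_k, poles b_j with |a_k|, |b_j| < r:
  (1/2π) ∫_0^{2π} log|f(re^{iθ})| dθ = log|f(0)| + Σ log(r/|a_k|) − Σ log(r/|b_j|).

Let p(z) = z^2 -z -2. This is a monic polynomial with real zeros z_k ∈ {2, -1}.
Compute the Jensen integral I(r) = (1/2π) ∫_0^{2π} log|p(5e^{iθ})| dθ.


Zeros: -1, 2; r = 5.
Inside |z| < r: -1, 2. Outside (|z| ≥ r): ∅.
p(0) = -2, so log|p(0)| = log(2) = 0.6931.
Apply Jensen: I(r) = log|p(0)| + Σ_k log(r/|z_k|), summed over zeros inside |z| < r.
  log(r/|z_k|) for z_k = 2: log(5/2) = 0.9163
  log(r/|z_k|) for z_k = -1: log(5/1) = 1.6094
Sum over inside zeros: 2.5257.
I(r) = log|p(0)| + (inside sum) = 0.6931 + 2.5257 = 3.2189.
Closed form (all zeros inside, monic): I(r) = n·log(r) = 2·log(5) = 3.2189. ✓

I(r) ≈ 3.2189.


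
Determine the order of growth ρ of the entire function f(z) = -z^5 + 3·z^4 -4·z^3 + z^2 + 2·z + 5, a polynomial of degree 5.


|f(z)| ≤ Σ|c_k|·r^k = O(r^5) as r → ∞. Polynomial growth is O(e^{r^ε}) for every ε > 0 (since r^5/e^{r^ε} → 0), so ρ ≤ ε for all ε > 0, i.e. ρ = 0. Every nonconstant polynomial has order 0.
Therefore ρ = 0.

Order ρ = 0.


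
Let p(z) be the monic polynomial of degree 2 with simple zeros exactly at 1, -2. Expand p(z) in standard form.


The polynomial is p(z) = ∏_{α ∈ S} (z − α), where S = {1, -2}.
Expanding the product yields: p(z) = z^2 + z -2.
The resulting polynomial has degree 2 and real coefficients as required.

p(z) = z^2 + z -2.


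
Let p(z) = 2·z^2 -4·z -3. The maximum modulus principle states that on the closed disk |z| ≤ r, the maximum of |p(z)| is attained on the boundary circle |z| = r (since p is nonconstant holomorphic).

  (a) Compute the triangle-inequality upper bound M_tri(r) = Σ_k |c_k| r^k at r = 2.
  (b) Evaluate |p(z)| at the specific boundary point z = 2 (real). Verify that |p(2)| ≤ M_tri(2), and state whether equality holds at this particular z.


Coefficients: c_0 = -3, c_1 = -4, c_2 = 2. Radius r = 2.
Part (a). Triangle bound: M_tri(r) = Σ_k |c_k| r^k
  = |-3|·2^0 + |-4|·2^1 + |2|·2^2
  = 3 + 8 + 8 = 19.
This bounds M(r) := max_{|z|=r} |p(z)| from above; equality holds iff all terms c_k z^k can be made to align in phase at a single z on |z|=r.
Part (b). At z = 2 (real, on the circle |z| = r):
  p(2) = (-3)·2^0 + (-4)·2^1 + (2)·2^2 = -3.
  |p(2)| = 3.
Check: |p(2)| = 3 ≤ 19 = M_tri(2). ✓ Equality does not hold at z = 2 (the coefficients have mixed signs, so the terms do not all align in phase there).

M_tri(2) = 19; |p(2)| = 3; equality at z=2: no.


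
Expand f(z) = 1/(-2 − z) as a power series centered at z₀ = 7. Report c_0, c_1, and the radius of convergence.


Let w = z − z₀, so z = z₀ + w.
Then -2 − z = -2 − (z₀ + w) = (-2 − z₀) − w = -9 − w.
f(z) = 1/(-9 − w) = (1/(-9)) · 1/(1 − w/(-9)) = Σ_{n≥0} w^n / (-9)^(n+1).
So c_n = 1/(-9)^(n+1):
  c_0 = 1/(-9)^1 = -1/9.
  c_1 = 1/(-9)^2 = 1/81.
The series is valid for |w/d| < 1, i.e. |z − z₀| < |d|.
Radius of convergence: R = |-2 − z₀| = |-9| = 9 (distance from z₀ to the singularity z = -2).

c_0 = -1/9, c_1 = 1/81; R = 9.


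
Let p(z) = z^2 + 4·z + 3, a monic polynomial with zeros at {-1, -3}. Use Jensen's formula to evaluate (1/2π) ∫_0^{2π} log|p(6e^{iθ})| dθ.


Zeros: -3, -1; r = 6.
Inside |z| < r: -3, -1. Outside (|z| ≥ r): ∅.
p(0) = 3, so log|p(0)| = log(3) = 1.0986.
Apply Jensen: I(r) = log|p(0)| + Σ_k log(r/|z_k|), summed over zeros inside |z| < r.
  log(r/|z_k|) for z_k = -1: log(6/1) = 1.7918
  log(r/|z_k|) for z_k = -3: log(6/3) = 0.6931
Sum over inside zeros: 2.4849.
I(r) = log|p(0)| + (inside sum) = 1.0986 + 2.4849 = 3.5835.
Closed form (all zeros inside, monic): I(r) = n·log(r) = 2·log(6) = 3.5835. ✓

I(r) ≈ 3.5835.


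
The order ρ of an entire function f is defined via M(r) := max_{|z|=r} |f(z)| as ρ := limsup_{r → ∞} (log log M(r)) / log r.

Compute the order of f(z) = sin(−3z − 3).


sin(w) is a linear combination of e^{iw} and e^{−iw} (or e^w, e^{−w} in the hyperbolic case), so |sin(w)| ≤ e^{|w|}. With w = −3z − 3, |w| ≤ 3|z| + 3 = 3r + 3 on |z| = r, giving M(r) ≤ e^{3r + 3}, so ρ ≤ 1. On a suitable ray (z = it for sin/cos; z = t for sinh/cosh, t real → ∞), |sin(−3z − 3)| grows like e^{3|t|}/2, so ρ ≥ 1. Hence ρ = 1.
Therefore ρ = 1.

Order ρ = 1.


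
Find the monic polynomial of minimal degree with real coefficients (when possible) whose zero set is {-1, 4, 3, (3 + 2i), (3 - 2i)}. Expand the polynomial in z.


The polynomial is p(z) = ∏_{α ∈ S} (z − α), where S = {-1, 4, 3, (3 + 2i), (3 - 2i)}.
Expanding the product yields: p(z) = z^5 -12·z^4 + 54·z^3 -96·z^2 -7·z + 156.
Note conjugate pairs combine to real quadratics: (z − (3+2i))(z − (3−2i)) = z² − 6z + 13.
The resulting polynomial has degree 5 and real coefficients as required.

p(z) = z^5 -12·z^4 + 54·z^3 -96·z^2 -7·z + 156.


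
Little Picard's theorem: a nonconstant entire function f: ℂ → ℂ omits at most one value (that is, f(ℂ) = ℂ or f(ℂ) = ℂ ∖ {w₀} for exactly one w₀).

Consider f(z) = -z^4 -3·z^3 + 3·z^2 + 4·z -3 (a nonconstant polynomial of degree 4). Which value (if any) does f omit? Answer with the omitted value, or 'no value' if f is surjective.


Little Picard bounds the complement of f(ℂ) to at most one point.
For every w ∈ ℂ, the equation p(z) − w = 0 is a nonconstant polynomial in z and hence has at least one root by the fundamental theorem of algebra. So p is surjective onto ℂ, omitting no value.

Omitted value: no value.


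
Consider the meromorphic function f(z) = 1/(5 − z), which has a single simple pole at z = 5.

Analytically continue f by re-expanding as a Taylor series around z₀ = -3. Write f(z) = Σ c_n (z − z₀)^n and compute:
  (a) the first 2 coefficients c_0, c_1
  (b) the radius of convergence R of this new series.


Let w = z − z₀, so z = z₀ + w.
Then 5 − z = 5 − (z₀ + w) = (5 − z₀) − w = 8 − w.
f(z) = 1/(8 − w) = (1/(8)) · 1/(1 − w/(8)) = Σ_{n≥0} w^n / (8)^(n+1).
So c_n = 1/(8)^(n+1):
  c_0 = 1/(8)^1 = 1/8.
  c_1 = 1/(8)^2 = 1/64.
The series is valid for |w/d| < 1, i.e. |z − z₀| < |d|.
Radius of convergence: R = |5 − z₀| = |8| = 8 (distance from z₀ to the singularity z = 5).

c_0 = 1/8, c_1 = 1/64; R = 8.


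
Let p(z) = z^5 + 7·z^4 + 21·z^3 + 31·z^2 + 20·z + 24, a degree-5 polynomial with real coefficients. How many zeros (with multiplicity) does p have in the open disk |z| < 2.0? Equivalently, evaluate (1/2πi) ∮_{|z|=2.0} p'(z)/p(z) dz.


The zeros of p are: (0 + 1i), (0 - 1i), (-2 + 2i), (-2 - 2i), -3.
Their magnitudes are: 1, 1, 2.828, 2.828, 3.
Zeros with |z| < R = 2.0: (0 + 1i), (0 - 1i).
Count = 2.
By the argument principle, (1/2πi) ∮_{|z|=R} p'(z)/p(z) dz equals exactly this count.

Number of zeros inside |z| < 2.0: 2.


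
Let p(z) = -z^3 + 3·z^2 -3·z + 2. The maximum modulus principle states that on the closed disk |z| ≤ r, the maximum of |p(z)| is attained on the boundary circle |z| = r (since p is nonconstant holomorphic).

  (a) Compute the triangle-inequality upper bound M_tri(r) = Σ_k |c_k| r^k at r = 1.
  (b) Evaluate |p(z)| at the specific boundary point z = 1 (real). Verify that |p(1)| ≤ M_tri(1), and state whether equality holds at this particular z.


Coefficients: c_0 = 2, c_1 = -3, c_2 = 3, c_3 = -1. Radius r = 1.
Part (a). Triangle bound: M_tri(r) = Σ_k |c_k| r^k
  = |2|·1^0 + |-3|·1^1 + |3|·1^2 + |-1|·1^3
  = 2 + 3 + 3 + 1 = 9.
This bounds M(r) := max_{|z|=r} |p(z)| from above; equality holds iff all terms c_k z^k can be made to align in phase at a single z on |z|=r.
Part (b). At z = 1 (real, on the circle |z| = r):
  p(1) = (2)·1^0 + (-3)·1^1 + (3)·1^2 + (-1)·1^3 = 1.
  |p(1)| = 1.
Check: |p(1)| = 1 ≤ 9 = M_tri(1). ✓ Equality does not hold at z = 1 (the coefficients have mixed signs, so the terms do not all align in phase there).

M_tri(1) = 9; |p(1)| = 1; equality at z=1: no.


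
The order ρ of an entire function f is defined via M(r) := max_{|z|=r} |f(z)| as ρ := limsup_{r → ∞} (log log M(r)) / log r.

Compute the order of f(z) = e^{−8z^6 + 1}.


|e^{−8z^6 + 1}| = e^{Re(-8·z^6) + 1} ≤ e^{8|z|^6 + 1} = e^{8r^6 + 1} on |z| = r, so ρ ≤ 6. Choosing z on |z|=r so that -8·z^6 is real positive (always possible by picking arg z appropriately) gives |f(z)| = e^{8r^6 + 1}, matching the bound. The additive constant 1 does not affect log log M(r) ~ 6·log r. Hence ρ = 6.
Therefore ρ = 6.

Order ρ = 6.


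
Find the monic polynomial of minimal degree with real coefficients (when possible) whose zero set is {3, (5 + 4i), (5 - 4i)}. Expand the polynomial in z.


The polynomial is p(z) = ∏_{α ∈ S} (z − α), where S = {3, (5 + 4i), (5 - 4i)}.
Expanding the product yields: p(z) = z^3 -13·z^2 + 71·z -123.
Note conjugate pairs combine to real quadratics: (z − (5+4i))(z − (5−4i)) = z² − 10z + 41.
The resulting polynomial has degree 3 and real coefficients as required.

p(z) = z^3 -13·z^2 + 71·z -123.


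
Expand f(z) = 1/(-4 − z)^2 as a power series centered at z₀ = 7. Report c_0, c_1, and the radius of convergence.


Let w = z − z₀, so z = z₀ + w.
Then -4 − z = -4 − (z₀ + w) = (-4 − z₀) − w = -11 − w.
f(z) = 1/(-11 − w)^2 = (1/(-11)^2) · (1 − w/(-11))^{−2}.
By the binomial series (1−u)^{−2} = Σ_{n≥0} C(n+1, 1) u^n for |u|<1, with u = w/(-11):
  c_n = C(n+1, 1) / (-11)^(n+2).
  c_0 = 1/(-11)^2 = 1/121.
  c_1 = 2/(-11)^3 = -2/1331.
The series is valid for |w/d| < 1, i.e. |z − z₀| < |d|.
Radius of convergence: R = |-4 − z₀| = |-11| = 11 (distance from z₀ to the singularity z = -4).

c_0 = 1/121, c_1 = -2/1331; R = 11.


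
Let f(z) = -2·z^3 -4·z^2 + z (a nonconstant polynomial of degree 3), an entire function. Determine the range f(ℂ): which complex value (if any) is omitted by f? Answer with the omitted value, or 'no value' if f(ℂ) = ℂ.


Little Picard bounds the complement of f(ℂ) to at most one point.
For every w ∈ ℂ, the equation p(z) − w = 0 is a nonconstant polynomial in z and hence has at least one root by the fundamental theorem of algebra. So p is surjective onto ℂ, omitting no value.

Omitted value: no value.


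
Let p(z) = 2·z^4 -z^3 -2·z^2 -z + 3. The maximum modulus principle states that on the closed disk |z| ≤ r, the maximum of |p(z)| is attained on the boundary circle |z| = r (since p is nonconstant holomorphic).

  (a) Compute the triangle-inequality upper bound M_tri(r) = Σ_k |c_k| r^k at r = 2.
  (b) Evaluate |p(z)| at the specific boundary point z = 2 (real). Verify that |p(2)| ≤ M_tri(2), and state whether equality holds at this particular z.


Coefficients: c_0 = 3, c_1 = -1, c_2 = -2, c_3 = -1, c_4 = 2. Radius r = 2.
Part (a). Triangle bound: M_tri(r) = Σ_k |c_k| r^k
  = |3|·2^0 + |-1|·2^1 + |-2|·2^2 + |-1|·2^3 + |2|·2^4
  = 3 + 2 + 8 + 8 + 32 = 53.
This bounds M(r) := max_{|z|=r} |p(z)| from above; equality holds iff all terms c_k z^k can be made to align in phase at a single z on |z|=r.
Part (b). At z = 2 (real, on the circle |z| = r):
  p(2) = (3)·2^0 + (-1)·2^1 + (-2)·2^2 + (-1)·2^3 + (2)·2^4 = 17.
  |p(2)| = 17.
Check: |p(2)| = 17 ≤ 53 = M_tri(2). ✓ Equality does not hold at z = 2 (the coefficients have mixed signs, so the terms do not all align in phase there).

M_tri(2) = 53; |p(2)| = 17; equality at z=2: no.


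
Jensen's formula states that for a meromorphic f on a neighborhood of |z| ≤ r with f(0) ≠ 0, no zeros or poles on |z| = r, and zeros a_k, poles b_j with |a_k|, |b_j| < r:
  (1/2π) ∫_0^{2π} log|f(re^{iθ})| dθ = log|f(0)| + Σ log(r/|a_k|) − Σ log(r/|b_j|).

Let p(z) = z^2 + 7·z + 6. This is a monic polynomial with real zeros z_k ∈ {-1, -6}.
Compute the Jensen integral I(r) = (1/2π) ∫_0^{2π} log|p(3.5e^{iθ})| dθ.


Zeros: -6, -1; r = 3.5.
Inside |z| < r: -1. Outside (|z| ≥ r): -6.
p(0) = 6, so log|p(0)| = log(6) = 1.7918.
Apply Jensen: I(r) = log|p(0)| + Σ_k log(r/|z_k|), summed over zeros inside |z| < r.
  log(r/|z_k|) for z_k = -1: log(3.5/1) = 1.2528
  Outside zeros (-6) contribute nothing to the Jensen sum.
Sum over inside zeros: 1.2528.
I(r) = log|p(0)| + (inside sum) = 1.7918 + 1.2528 = 3.0445.
Note: since some zeros are outside |z| ≤ r, the simplified n·log(r) form does NOT apply — only the inside zeros contribute.

I(r) ≈ 3.0445.


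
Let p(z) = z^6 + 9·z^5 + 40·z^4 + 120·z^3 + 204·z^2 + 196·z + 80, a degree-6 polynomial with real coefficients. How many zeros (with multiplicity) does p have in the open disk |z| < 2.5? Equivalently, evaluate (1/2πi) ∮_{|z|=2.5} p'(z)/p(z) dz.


The zeros of p are: -1, (-1 + 3i), (-1 - 3i), (-1 + 1i), (-1 - 1i), -4.
Their magnitudes are: 1, 3.162, 3.162, 1.414, 1.414, 4.
Zeros with |z| < R = 2.5: -1, (-1 + 1i), (-1 - 1i).
Count = 3.
By the argument principle, (1/2πi) ∮_{|z|=R} p'(z)/p(z) dz equals exactly this count.

Number of zeros inside |z| < 2.5: 3.


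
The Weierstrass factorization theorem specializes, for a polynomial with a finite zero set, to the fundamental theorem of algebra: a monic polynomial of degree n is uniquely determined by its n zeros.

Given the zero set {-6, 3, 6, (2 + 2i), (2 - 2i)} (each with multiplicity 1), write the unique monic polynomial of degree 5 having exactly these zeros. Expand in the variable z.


The polynomial is p(z) = ∏_{α ∈ S} (z − α), where S = {-6, 3, 6, (2 + 2i), (2 - 2i)}.
Expanding the product yields: p(z) = z^5 -7·z^4 -16·z^3 + 228·z^2 -720·z + 864.
Note conjugate pairs combine to real quadratics: (z − (2+2i))(z − (2−2i)) = z² − 4z + 8.
The resulting polynomial has degree 5 and real coefficients as required.

p(z) = z^5 -7·z^4 -16·z^3 + 228·z^2 -720·z + 864.


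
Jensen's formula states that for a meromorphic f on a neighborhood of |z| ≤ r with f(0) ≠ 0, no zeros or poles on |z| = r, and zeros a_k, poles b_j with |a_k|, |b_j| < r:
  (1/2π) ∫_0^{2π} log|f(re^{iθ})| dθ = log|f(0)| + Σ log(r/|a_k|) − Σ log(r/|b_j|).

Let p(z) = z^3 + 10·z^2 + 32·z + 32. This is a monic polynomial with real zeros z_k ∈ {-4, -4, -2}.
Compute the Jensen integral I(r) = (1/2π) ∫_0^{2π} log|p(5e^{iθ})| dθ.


Zeros: -4, -4, -2; r = 5.
Inside |z| < r: -4, -4, -2. Outside (|z| ≥ r): ∅.
p(0) = 32, so log|p(0)| = log(32) = 3.4657.
Apply Jensen: I(r) = log|p(0)| + Σ_k log(r/|z_k|), summed over zeros inside |z| < r.
  log(r/|z_k|) for z_k = -4: log(5/4) = 0.2231
  log(r/|z_k|) for z_k = -4: log(5/4) = 0.2231
  log(r/|z_k|) for z_k = -2: log(5/2) = 0.9163
Sum over inside zeros: 1.3626.
I(r) = log|p(0)| + (inside sum) = 3.4657 + 1.3626 = 4.8283.
Closed form (all zeros inside, monic): I(r) = n·log(r) = 3·log(5) = 4.8283. ✓

I(r) ≈ 4.8283.


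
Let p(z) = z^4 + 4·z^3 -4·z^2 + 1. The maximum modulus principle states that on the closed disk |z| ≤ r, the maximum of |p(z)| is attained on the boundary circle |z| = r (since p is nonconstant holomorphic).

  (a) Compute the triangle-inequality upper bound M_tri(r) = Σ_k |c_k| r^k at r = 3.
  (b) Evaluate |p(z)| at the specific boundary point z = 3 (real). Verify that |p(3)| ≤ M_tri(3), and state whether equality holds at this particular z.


Coefficients: c_0 = 1, c_1 = 0, c_2 = -4, c_3 = 4, c_4 = 1. Radius r = 3.
Part (a). Triangle bound: M_tri(r) = Σ_k |c_k| r^k
  = |1|·3^0 + |0|·3^1 + |-4|·3^2 + |4|·3^3 + |1|·3^4
  = 1 + 0 + 36 + 108 + 81 = 226.
This bounds M(r) := max_{|z|=r} |p(z)| from above; equality holds iff all terms c_k z^k can be made to align in phase at a single z on |z|=r.
Part (b). At z = 3 (real, on the circle |z| = r):
  p(3) = (1)·3^0 + (0)·3^1 + (-4)·3^2 + (4)·3^3 + (1)·3^4 = 154.
  |p(3)| = 154.
Check: |p(3)| = 154 ≤ 226 = M_tri(3). ✓ Equality does not hold at z = 3 (the coefficients have mixed signs, so the terms do not all align in phase there).

M_tri(3) = 226; |p(3)| = 154; equality at z=3: no.


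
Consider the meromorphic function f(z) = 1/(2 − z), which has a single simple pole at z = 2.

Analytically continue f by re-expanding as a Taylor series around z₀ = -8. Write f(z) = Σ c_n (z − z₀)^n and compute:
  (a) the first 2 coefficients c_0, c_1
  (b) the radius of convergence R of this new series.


Let w = z − z₀, so z = z₀ + w.
Then 2 − z = 2 − (z₀ + w) = (2 − z₀) − w = 10 − w.
f(z) = 1/(10 − w) = (1/(10)) · 1/(1 − w/(10)) = Σ_{n≥0} w^n / (10)^(n+1).
So c_n = 1/(10)^(n+1):
  c_0 = 1/(10)^1 = 1/10.
  c_1 = 1/(10)^2 = 1/100.
The series is valid for |w/d| < 1, i.e. |z − z₀| < |d|.
Radius of convergence: R = |2 − z₀| = |10| = 10 (distance from z₀ to the singularity z = 2).

c_0 = 1/10, c_1 = 1/100; R = 10.


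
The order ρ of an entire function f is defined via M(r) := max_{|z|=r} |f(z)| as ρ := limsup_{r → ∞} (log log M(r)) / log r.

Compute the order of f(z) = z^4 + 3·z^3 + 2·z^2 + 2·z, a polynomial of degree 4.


|f(z)| ≤ Σ|c_k|·r^k = O(r^4) as r → ∞. Polynomial growth is O(e^{r^ε}) for every ε > 0 (since r^4/e^{r^ε} → 0), so ρ ≤ ε for all ε > 0, i.e. ρ = 0. Every nonconstant polynomial has order 0.
Therefore ρ = 0.

Order ρ = 0.


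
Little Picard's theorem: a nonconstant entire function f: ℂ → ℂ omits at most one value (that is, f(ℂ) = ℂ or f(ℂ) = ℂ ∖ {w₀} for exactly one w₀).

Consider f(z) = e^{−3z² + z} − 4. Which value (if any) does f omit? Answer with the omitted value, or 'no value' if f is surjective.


Little Picard bounds the complement of f(ℂ) to at most one point.
The exponent g(z) = −3z² + z is a nonconstant polynomial, hence surjective onto ℂ. So e^{g(z)} takes every value in {e^w : w ∈ ℂ} = ℂ ∖ {0}. Adding -4 shifts the range to ℂ ∖ {-4}. f omits exactly -4.

Omitted value: -4.


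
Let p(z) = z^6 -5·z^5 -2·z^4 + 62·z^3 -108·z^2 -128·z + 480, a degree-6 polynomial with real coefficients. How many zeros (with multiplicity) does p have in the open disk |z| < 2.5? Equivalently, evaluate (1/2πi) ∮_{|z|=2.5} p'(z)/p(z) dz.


The zeros of p are: (2 + 2i), (2 - 2i), -2, (3 + 1i), (3 - 1i), -3.
Their magnitudes are: 2.828, 2.828, 2, 3.162, 3.162, 3.
Zeros with |z| < R = 2.5: -2.
Count = 1.
By the argument principle, (1/2πi) ∮_{|z|=R} p'(z)/p(z) dz equals exactly this count.

Number of zeros inside |z| < 2.5: 1.


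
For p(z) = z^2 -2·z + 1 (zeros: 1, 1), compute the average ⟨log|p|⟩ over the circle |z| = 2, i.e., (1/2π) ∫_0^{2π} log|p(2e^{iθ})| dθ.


Zeros: 1, 1; r = 2.
Inside |z| < r: 1, 1. Outside (|z| ≥ r): ∅.
p(0) = 1, so log|p(0)| = log(1) = 0.0000.
Apply Jensen: I(r) = log|p(0)| + Σ_k log(r/|z_k|), summed over zeros inside |z| < r.
  log(r/|z_k|) for z_k = 1: log(2/1) = 0.6931
  log(r/|z_k|) for z_k = 1: log(2/1) = 0.6931
Sum over inside zeros: 1.3863.
I(r) = log|p(0)| + (inside sum) = 0.0000 + 1.3863 = 1.3863.
Closed form (all zeros inside, monic): I(r) = n·log(r) = 2·log(2) = 1.3863. ✓

I(r) ≈ 1.3863.


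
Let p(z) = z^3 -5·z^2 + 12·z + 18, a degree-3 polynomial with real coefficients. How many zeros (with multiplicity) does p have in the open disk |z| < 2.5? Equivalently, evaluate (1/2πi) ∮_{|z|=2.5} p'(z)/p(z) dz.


The zeros of p are: (3 + 3i), (3 - 3i), -1.
Their magnitudes are: 4.243, 4.243, 1.
Zeros with |z| < R = 2.5: -1.
Count = 1.
By the argument principle, (1/2πi) ∮_{|z|=R} p'(z)/p(z) dz equals exactly this count.

Number of zeros inside |z| < 2.5: 1.


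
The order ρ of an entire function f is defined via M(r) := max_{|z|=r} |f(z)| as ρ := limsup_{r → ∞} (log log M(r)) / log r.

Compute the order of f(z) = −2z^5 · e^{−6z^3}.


M(r) = max_{|z|=r} |-2|·|z|^5·|e^{−6z^3}| = 2·r^5 · e^{6r^3} (the factors attain their maxima compatibly on |z|=r). Then log M(r) = log 2 + 5·log r + 6r^3, dominated by the last term, so log log M(r) ~ 3·log r. The polynomial factor -2z^5 contributes only a log r term and does not affect the order. ρ = 3.
Therefore ρ = 3.

Order ρ = 3.


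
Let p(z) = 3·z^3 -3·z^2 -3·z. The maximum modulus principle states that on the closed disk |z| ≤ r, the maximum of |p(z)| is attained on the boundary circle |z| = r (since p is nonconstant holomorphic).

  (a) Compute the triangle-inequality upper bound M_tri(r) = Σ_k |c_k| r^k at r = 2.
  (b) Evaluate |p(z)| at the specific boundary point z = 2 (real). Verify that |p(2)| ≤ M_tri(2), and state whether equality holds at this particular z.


Coefficients: c_0 = 0, c_1 = -3, c_2 = -3, c_3 = 3. Radius r = 2.
Part (a). Triangle bound: M_tri(r) = Σ_k |c_k| r^k
  = |0|·2^0 + |-3|·2^1 + |-3|·2^2 + |3|·2^3
  = 0 + 6 + 12 + 24 = 42.
This bounds M(r) := max_{|z|=r} |p(z)| from above; equality holds iff all terms c_k z^k can be made to align in phase at a single z on |z|=r.
Part (b). At z = 2 (real, on the circle |z| = r):
  p(2) = (0)·2^0 + (-3)·2^1 + (-3)·2^2 + (3)·2^3 = 6.
  |p(2)| = 6.
Check: |p(2)| = 6 ≤ 42 = M_tri(2). ✓ Equality does not hold at z = 2 (the coefficients have mixed signs, so the terms do not all align in phase there).

M_tri(2) = 42; |p(2)| = 6; equality at z=2: no.


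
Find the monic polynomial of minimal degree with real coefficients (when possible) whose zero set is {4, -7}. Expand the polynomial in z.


The polynomial is p(z) = ∏_{α ∈ S} (z − α), where S = {4, -7}.
Expanding the product yields: p(z) = z^2 + 3·z -28.
The resulting polynomial has degree 2 and real coefficients as required.

p(z) = z^2 + 3·z -28.


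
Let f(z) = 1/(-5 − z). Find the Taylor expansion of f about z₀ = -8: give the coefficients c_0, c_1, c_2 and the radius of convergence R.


Let w = z − z₀, so z = z₀ + w.
Then -5 − z = -5 − (z₀ + w) = (-5 − z₀) − w = 3 − w.
f(z) = 1/(3 − w) = (1/(3)) · 1/(1 − w/(3)) = Σ_{n≥0} w^n / (3)^(n+1).
So c_n = 1/(3)^(n+1):
  c_0 = 1/(3)^1 = 1/3.
  c_1 = 1/(3)^2 = 1/9.
  c_2 = 1/(3)^3 = 1/27.
The series is valid for |w/d| < 1, i.e. |z − z₀| < |d|.
Radius of convergence: R = |-5 − z₀| = |3| = 3 (distance from z₀ to the singularity z = -5).

c_0 = 1/3, c_1 = 1/9, c_2 = 1/27; R = 3.
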